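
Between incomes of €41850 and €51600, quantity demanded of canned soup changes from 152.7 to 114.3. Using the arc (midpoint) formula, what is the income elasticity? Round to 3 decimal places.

ΔQ = 114.3 − 152.7 = -38.4; midpoint Q̄ = (152.7 + 114.3)/2 = 133.5.
ΔI = 51600 − 41850 = 9750; midpoint Ī = (41850 + 51600)/2 = 46725.
η = (ΔQ/Q̄) ÷ (ΔI/Ī) = (-38.4/133.5) ÷ (9750/46725) = -1.378.

-1.378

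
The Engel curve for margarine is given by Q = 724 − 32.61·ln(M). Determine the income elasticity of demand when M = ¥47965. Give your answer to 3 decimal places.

-0.088

At M = 47965: Q = 372.522.
dQ/dM = -32.61/M = -0.000679871 at this income.
η = (dQ/dM)·(M/Q) = -0.000679871 × (47965/372.522) = -0.088.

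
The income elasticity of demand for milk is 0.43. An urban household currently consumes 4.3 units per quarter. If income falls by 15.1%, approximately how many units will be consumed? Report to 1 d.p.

%ΔQ ≈ η × %ΔI = 0.43 × (-15.1%) = -6.493%.
New Q ≈ 4.3 × (1 − 0.06493) = 4.0.

4.0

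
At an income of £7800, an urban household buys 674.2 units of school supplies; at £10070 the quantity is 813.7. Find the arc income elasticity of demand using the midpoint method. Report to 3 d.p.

0.738

ΔQ = 813.7 − 674.2 = 139.5; midpoint Q̄ = (674.2 + 813.7)/2 = 743.95.
ΔI = 10070 − 7800 = 2270; midpoint Ī = (7800 + 10070)/2 = 8935.
η = (ΔQ/Q̄) ÷ (ΔI/Ī) = (139.5/743.95) ÷ (2270/8935) = 0.738.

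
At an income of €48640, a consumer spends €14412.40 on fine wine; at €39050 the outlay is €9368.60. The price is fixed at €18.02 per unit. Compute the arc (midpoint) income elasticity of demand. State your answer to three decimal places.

With a constant price, Q₁ = 14412.40/18.02 = 799.800 and Q₂ = 9368.60/18.02 = 519.900 (equivalently, work directly with expenditure since P cancels).
Midpoint %ΔQ = (9368.60 − 14412.40)/11890.50 = -0.42419; midpoint %ΔI = (39050 − 48640)/43845 = -0.21873.
η = -0.42419 / -0.21873 = 1.939.

1.939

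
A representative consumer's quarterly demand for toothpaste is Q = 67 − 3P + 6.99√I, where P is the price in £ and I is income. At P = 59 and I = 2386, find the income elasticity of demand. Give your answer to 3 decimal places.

0.738

At P = 59, I = 2386: Q = 231.438.
Holding P constant, ∂Q/∂I = 6.99/(2√I) = 0.0715504.
η_I = (∂Q/∂I)·(I/Q) = 0.0715504 × (2386/231.438) = 0.738.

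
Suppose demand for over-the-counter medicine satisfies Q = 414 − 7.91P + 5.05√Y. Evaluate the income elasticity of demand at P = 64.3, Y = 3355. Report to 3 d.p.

0.739

At P = 64.3, Y = 3355: Q = 197.895.
Holding P constant, ∂Q/∂Y = 5.05/(2√Y) = 0.0435928.
η_Y = (∂Q/∂Y)·(Y/Q) = 0.0435928 × (3355/197.895) = 0.739.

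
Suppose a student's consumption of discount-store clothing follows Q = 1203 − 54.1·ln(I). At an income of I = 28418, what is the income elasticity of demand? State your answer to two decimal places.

-0.08

At I = 28418: Q = 648.217.
dQ/dI = -54.1/I = -0.00190372 at this income.
η = (dQ/dI)·(I/Q) = -0.00190372 × (28418/648.217) = -0.08.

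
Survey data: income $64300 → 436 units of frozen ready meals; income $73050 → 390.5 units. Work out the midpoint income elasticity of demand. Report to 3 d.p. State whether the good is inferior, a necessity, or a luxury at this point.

ΔQ = 390.5 − 436 = -45.5; midpoint Q̄ = (436 + 390.5)/2 = 413.25.
ΔI = 73050 − 64300 = 8750; midpoint Ī = (64300 + 73050)/2 = 68675.
η = (ΔQ/Q̄) ÷ (ΔI/Ī) = (-45.5/413.25) ÷ (8750/68675) = -0.864.
η < 0 ⇒ inferior good.

-0.864 (inferior good)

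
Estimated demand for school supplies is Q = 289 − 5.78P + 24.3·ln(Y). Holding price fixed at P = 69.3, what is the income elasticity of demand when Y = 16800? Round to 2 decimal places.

At P = 69.3, Y = 16800: Q = 124.864.
Holding P constant, ∂Q/∂Y = 24.3/Y = 0.00144643.
η_Y = (∂Q/∂Y)·(Y/Q) = 0.00144643 × (16800/124.864) = 0.19.

0.19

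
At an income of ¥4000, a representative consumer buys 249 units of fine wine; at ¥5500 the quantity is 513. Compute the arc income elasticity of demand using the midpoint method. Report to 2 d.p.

ΔQ = 513 − 249 = 264; midpoint Q̄ = (249 + 513)/2 = 381.
ΔI = 5500 − 4000 = 1500; midpoint Ī = (4000 + 5500)/2 = 4750.
η = (ΔQ/Q̄) ÷ (ΔI/Ī) = (264/381) ÷ (1500/4750) = 2.19.

2.19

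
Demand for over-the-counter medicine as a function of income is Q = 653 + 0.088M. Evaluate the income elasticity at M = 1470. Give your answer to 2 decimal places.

0.17

At M = 1470: Q = 782.360.
dQ/dM = 0.088.
η = (dQ/dM)·(M/Q) = 0.088 × (1470/782.360) = 0.17.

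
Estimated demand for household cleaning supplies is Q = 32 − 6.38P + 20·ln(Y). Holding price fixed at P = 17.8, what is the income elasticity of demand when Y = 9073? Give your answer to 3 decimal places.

At P = 17.8, Y = 9073: Q = 100.697.
Holding P constant, ∂Q/∂Y = 20/Y = 0.00220434.
η_Y = (∂Q/∂Y)·(Y/Q) = 0.00220434 × (9073/100.697) = 0.199.

0.199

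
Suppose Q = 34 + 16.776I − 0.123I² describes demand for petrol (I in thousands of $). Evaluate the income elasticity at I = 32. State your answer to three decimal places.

0.640

At I = 32: Q = 444.8800.
dQ/dI = 16.776 − 0.246I = 8.90400.
η = (dQ/dI)·(I/Q) = 8.90400 × (32/444.8800) = 0.640.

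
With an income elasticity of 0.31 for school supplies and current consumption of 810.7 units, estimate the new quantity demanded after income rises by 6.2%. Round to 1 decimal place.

826.3

%ΔQ ≈ η × %ΔI = 0.31 × 6.2% = 1.922%.
New Q ≈ 810.7 × (1 + 0.01922) = 826.3.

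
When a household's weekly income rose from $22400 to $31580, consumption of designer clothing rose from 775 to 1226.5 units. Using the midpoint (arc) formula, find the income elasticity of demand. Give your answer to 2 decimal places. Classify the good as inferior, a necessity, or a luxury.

ΔQ = 1226.5 − 775 = 451.5; midpoint Q̄ = (775 + 1226.5)/2 = 1000.75.
ΔI = 31580 − 22400 = 9180; midpoint Ī = (22400 + 31580)/2 = 26990.
η = (ΔQ/Q̄) ÷ (ΔI/Ī) = (451.5/1000.75) ÷ (9180/26990) = 1.33.
η > 1 ⇒ luxury.

1.33 (luxury)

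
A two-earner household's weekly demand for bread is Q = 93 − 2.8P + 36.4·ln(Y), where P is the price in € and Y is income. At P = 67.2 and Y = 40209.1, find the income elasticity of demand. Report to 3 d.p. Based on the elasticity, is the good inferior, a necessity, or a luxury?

0.125 (necessity)

At P = 67.2, Y = 40209.1: Q = 290.747.
Holding P constant, ∂Q/∂Y = 36.4/Y = 0.000905268.
η_Y = (∂Q/∂Y)·(Y/Q) = 0.000905268 × (40209.1/290.747) = 0.125.
Since 0 < η < 1, this is a necessity.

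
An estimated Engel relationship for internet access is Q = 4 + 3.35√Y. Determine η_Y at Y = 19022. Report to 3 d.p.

0.496

At Y = 19022: Q = 466.033.
dQ/dY = 3.35/(2√Y) = 0.0121447 at this income.
η = (dQ/dY)·(Y/Q) = 0.0121447 × (19022/466.033) = 0.496.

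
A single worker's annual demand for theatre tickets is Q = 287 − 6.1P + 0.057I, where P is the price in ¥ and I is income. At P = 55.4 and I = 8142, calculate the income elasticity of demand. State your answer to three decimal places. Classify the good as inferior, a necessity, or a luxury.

1.123 (luxury)

At P = 55.4, I = 8142: Q = 413.154.
Holding P constant, ∂Q/∂I = 0.057.
η_I = (∂Q/∂I)·(I/Q) = 0.057 × (8142/413.154) = 1.123.
Since η > 1, this is a luxury.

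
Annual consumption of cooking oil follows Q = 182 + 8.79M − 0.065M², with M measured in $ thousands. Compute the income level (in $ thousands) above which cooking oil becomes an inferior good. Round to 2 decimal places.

67.62

dQ/dM = 8.79 − 0.13M.
The good is inferior where dQ/dM < 0. Setting dQ/dM = 0 gives M = 8.79 / 0.13 = 67.62.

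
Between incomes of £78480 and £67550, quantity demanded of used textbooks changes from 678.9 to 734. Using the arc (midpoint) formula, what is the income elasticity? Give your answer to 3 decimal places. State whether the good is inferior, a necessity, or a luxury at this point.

-0.521 (inferior good)

ΔQ = 734 − 678.9 = 55.1; midpoint Q̄ = (678.9 + 734)/2 = 706.45.
ΔI = 67550 − 78480 = -10930; midpoint Ī = (78480 + 67550)/2 = 73015.
η = (ΔQ/Q̄) ÷ (ΔI/Ī) = (55.1/706.45) ÷ (-10930/73015) = -0.521.
η < 0 ⇒ inferior good.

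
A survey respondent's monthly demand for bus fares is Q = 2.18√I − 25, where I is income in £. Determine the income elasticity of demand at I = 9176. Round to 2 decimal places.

0.57

At I = 9176: Q = 183.825.
dQ/dI = 2.18/(2√I) = 0.0113789 at this income.
η = (dQ/dI)·(I/Q) = 0.0113789 × (9176/183.825) = 0.57.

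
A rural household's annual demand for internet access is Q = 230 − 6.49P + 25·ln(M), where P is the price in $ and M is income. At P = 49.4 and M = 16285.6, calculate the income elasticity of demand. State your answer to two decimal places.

At P = 49.4, M = 16285.6: Q = 151.845.
Holding P constant, ∂Q/∂M = 25/M = 0.0015351.
η_M = (∂Q/∂M)·(M/Q) = 0.0015351 × (16285.6/151.845) = 0.16.

0.16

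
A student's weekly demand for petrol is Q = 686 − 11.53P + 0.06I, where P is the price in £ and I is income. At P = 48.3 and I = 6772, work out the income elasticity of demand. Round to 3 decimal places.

0.759

At P = 48.3, I = 6772: Q = 535.421.
Holding P constant, ∂Q/∂I = 0.06.
η_I = (∂Q/∂I)·(I/Q) = 0.06 × (6772/535.421) = 0.759.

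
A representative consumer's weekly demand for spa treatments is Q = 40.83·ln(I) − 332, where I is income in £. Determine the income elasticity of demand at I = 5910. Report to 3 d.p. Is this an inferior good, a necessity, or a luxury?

At I = 5910: Q = 22.584.
dQ/dI = 40.83/I = 0.00690863 at this income.
η = (dQ/dI)·(I/Q) = 0.00690863 × (5910/22.584) = 1.808.
Since η > 1, the good is a luxury.

1.808 (luxury)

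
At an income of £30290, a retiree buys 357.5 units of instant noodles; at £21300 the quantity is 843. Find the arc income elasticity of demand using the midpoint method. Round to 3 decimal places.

-2.321

ΔQ = 843 − 357.5 = 485.5; midpoint Q̄ = (357.5 + 843)/2 = 600.25.
ΔI = 21300 − 30290 = -8990; midpoint Ī = (30290 + 21300)/2 = 25795.
η = (ΔQ/Q̄) ÷ (ΔI/Ī) = (485.5/600.25) ÷ (-8990/25795) = -2.321.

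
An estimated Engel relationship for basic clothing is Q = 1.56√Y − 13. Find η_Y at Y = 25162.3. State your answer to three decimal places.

At Y = 25162.3: Q = 234.457.
dQ/dY = 1.56/(2√Y) = 0.00491722 at this income.
η = (dQ/dY)·(Y/Q) = 0.00491722 × (25162.3/234.457) = 0.528.

0.528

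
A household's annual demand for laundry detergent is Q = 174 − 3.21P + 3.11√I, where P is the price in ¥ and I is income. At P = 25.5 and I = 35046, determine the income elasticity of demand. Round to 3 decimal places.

At P = 25.5, I = 35046: Q = 674.355.
Holding P constant, ∂Q/∂I = 3.11/(2√I) = 0.00830637.
η_I = (∂Q/∂I)·(I/Q) = 0.00830637 × (35046/674.355) = 0.432.

0.432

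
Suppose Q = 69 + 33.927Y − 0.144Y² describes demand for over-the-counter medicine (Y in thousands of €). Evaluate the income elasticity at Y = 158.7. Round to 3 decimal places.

At Y = 158.7: Q = 1826.4755.
dQ/dY = 33.927 − 0.288Y = -11.77860.
η = (dQ/dY)·(Y/Q) = -11.77860 × (158.7/1826.4755) = -1.023.

-1.023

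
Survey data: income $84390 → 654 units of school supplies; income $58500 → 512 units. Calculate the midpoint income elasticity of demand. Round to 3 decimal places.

ΔQ = 512 − 654 = -142; midpoint Q̄ = (654 + 512)/2 = 583.
ΔI = 58500 − 84390 = -25890; midpoint Ī = (84390 + 58500)/2 = 71445.
η = (ΔQ/Q̄) ÷ (ΔI/Ī) = (-142/583) ÷ (-25890/71445) = 0.672.

0.672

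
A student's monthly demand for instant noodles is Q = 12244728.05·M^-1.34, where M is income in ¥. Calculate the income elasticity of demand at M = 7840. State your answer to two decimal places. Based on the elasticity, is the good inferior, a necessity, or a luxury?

For Q = A·M^β the income elasticity is constant and equal to β.
Here β = -1.34, so η = -1.34.
Since η < 0, the good is an inferior good.

-1.34 (inferior good)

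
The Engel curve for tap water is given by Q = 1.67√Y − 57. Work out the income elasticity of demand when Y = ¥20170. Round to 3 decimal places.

0.658

At Y = 20170: Q = 180.175.
dQ/dY = 1.67/(2√Y) = 0.00587941 at this income.
η = (dQ/dY)·(Y/Q) = 0.00587941 × (20170/180.175) = 0.658.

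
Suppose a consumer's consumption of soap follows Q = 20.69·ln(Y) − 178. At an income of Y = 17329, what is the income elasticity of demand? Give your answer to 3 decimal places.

At Y = 17329: Q = 23.937.
dQ/dY = 20.69/Y = 0.00119395 at this income.
η = (dQ/dY)·(Y/Q) = 0.00119395 × (17329/23.937) = 0.864.

0.864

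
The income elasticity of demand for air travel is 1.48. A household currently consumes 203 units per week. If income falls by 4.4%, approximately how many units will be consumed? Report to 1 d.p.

189.8

%ΔQ ≈ η × %ΔI = 1.48 × (-4.4%) = -6.512%.
New Q ≈ 203 × (1 − 0.06512) = 189.8.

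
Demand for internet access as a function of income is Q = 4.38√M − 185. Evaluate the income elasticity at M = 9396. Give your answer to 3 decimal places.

0.886

At M = 9396: Q = 239.566.
dQ/dM = 4.38/(2√M) = 0.0225929 at this income.
η = (dQ/dM)·(M/Q) = 0.0225929 × (9396/239.566) = 0.886.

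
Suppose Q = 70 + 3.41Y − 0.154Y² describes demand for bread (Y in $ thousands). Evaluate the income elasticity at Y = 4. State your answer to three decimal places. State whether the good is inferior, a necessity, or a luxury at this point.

At Y = 4: Q = 81.1760.
dQ/dY = 3.41 − 0.308Y = 2.17800.
η = (dQ/dY)·(Y/Q) = 2.17800 × (4/81.1760) = 0.107.
0 < η < 1 ⇒ necessity.

0.107 (necessity)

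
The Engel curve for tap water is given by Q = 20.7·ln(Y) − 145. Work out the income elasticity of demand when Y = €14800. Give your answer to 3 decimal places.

At Y = 14800: Q = 53.769.
dQ/dY = 20.7/Y = 0.00139865 at this income.
η = (dQ/dY)·(Y/Q) = 0.00139865 × (14800/53.769) = 0.385.

0.385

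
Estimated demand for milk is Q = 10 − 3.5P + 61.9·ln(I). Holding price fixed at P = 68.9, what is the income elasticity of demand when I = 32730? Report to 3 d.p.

At P = 68.9, I = 32730: Q = 412.365.
Holding P constant, ∂Q/∂I = 61.9/I = 0.00189123.
η_I = (∂Q/∂I)·(I/Q) = 0.00189123 × (32730/412.365) = 0.150.

0.150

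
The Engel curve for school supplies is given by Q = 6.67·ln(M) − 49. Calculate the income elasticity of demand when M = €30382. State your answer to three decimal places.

At M = 30382: Q = 19.845.
dQ/dM = 6.67/M = 0.000219538 at this income.
η = (dQ/dM)·(M/Q) = 0.000219538 × (30382/19.845) = 0.336.

0.336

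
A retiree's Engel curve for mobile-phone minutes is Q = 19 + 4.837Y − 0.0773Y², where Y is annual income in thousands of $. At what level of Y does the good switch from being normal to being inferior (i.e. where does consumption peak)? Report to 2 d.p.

dQ/dY = 4.837 − 0.1546Y.
The good is inferior where dQ/dY < 0. Setting dQ/dY = 0 gives Y = 4.837 / 0.1546 = 31.29.

31.29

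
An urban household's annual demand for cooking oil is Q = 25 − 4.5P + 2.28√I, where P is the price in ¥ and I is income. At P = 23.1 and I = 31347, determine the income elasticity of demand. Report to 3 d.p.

At P = 23.1, I = 31347: Q = 324.726.
Holding P constant, ∂Q/∂I = 2.28/(2√I) = 0.00643883.
η_I = (∂Q/∂I)·(I/Q) = 0.00643883 × (31347/324.726) = 0.622.

0.622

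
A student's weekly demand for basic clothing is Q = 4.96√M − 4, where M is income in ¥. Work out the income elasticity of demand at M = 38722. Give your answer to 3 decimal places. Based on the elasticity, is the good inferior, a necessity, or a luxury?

At M = 38722: Q = 972.024.
dQ/dM = 4.96/(2√M) = 0.012603 at this income.
η = (dQ/dM)·(M/Q) = 0.012603 × (38722/972.024) = 0.502.
Since 0 < η < 1, the good is a necessity.

0.502 (necessity)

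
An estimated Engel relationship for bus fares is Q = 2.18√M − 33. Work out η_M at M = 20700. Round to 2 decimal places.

0.56

At M = 20700: Q = 280.647.
dQ/dM = 2.18/(2√M) = 0.00757602 at this income.
η = (dQ/dM)·(M/Q) = 0.00757602 × (20700/280.647) = 0.56.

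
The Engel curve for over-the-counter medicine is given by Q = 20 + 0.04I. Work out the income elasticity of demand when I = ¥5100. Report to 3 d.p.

0.911

At I = 5100: Q = 224.000.
dQ/dI = 0.04.
η = (dQ/dI)·(I/Q) = 0.04 × (5100/224.000) = 0.911.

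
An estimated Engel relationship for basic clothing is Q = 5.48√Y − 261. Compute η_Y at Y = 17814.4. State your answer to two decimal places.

0.78

At Y = 17814.4: Q = 470.419.
dQ/dY = 5.48/(2√Y) = 0.0205289 at this income.
η = (dQ/dY)·(Y/Q) = 0.0205289 × (17814.4/470.419) = 0.78.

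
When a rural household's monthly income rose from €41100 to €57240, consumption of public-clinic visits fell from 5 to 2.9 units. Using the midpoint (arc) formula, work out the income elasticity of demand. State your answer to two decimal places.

ΔQ = 2.9 − 5 = -2.1; midpoint Q̄ = (5 + 2.9)/2 = 3.95.
ΔI = 57240 − 41100 = 16140; midpoint Ī = (41100 + 57240)/2 = 49170.
η = (ΔQ/Q̄) ÷ (ΔI/Ī) = (-2.1/3.95) ÷ (16140/49170) = -1.62.

-1.62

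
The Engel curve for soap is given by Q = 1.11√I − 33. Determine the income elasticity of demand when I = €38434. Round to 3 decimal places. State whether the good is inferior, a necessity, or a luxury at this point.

0.589 (necessity)

At I = 38434: Q = 184.611.
dQ/dI = 1.11/(2√I) = 0.00283097 at this income.
η = (dQ/dI)·(I/Q) = 0.00283097 × (38434/184.611) = 0.589.
Since 0 < η < 1, the good is a necessity.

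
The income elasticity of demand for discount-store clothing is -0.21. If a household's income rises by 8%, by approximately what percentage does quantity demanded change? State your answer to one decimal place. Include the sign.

-1.7%

%ΔQ ≈ η × %ΔI = -0.21 × 8% = -1.7%.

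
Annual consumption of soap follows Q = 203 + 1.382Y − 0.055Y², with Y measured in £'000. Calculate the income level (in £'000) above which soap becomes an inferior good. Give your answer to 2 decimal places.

12.56

dQ/dY = 1.382 − 0.11Y.
The good is inferior where dQ/dY < 0. Setting dQ/dY = 0 gives Y = 1.382 / 0.11 = 12.56.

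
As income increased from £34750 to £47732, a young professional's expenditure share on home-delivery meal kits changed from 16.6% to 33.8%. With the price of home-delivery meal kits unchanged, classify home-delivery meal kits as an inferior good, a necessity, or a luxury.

luxury

The budget share rises as income rises, so η > 1.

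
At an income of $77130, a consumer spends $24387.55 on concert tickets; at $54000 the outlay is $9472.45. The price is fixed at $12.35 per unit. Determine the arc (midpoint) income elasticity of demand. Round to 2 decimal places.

With a constant price, Q₁ = 24387.55/12.35 = 1974.700 and Q₂ = 9472.45/12.35 = 767.000 (equivalently, work directly with expenditure since P cancels).
Midpoint %ΔQ = (9472.45 − 24387.55)/16930.00 = -0.88099; midpoint %ΔI = (54000 − 77130)/65565 = -0.35278.
η = -0.88099 / -0.35278 = 2.50.

2.50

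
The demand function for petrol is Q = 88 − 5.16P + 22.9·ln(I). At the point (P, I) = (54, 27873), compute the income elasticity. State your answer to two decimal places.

At P = 54, I = 27873: Q = 43.751.
Holding P constant, ∂Q/∂I = 22.9/I = 0.000821584.
η_I = (∂Q/∂I)·(I/Q) = 0.000821584 × (27873/43.751) = 0.52.

0.52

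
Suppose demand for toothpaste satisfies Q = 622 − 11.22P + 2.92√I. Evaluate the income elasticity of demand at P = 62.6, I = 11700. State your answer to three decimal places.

At P = 62.6, I = 11700: Q = 235.474.
Holding P constant, ∂Q/∂I = 2.92/(2√I) = 0.0134977.
η_I = (∂Q/∂I)·(I/Q) = 0.0134977 × (11700/235.474) = 0.671.

0.671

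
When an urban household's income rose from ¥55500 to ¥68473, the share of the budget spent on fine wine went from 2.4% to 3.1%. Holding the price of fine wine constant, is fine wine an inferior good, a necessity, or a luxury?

luxury

The budget share rises as income rises, so η > 1.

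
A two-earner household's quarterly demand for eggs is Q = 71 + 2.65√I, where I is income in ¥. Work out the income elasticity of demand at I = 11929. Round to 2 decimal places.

At I = 11929: Q = 360.433.
dQ/dI = 2.65/(2√I) = 0.0121315 at this income.
η = (dQ/dI)·(I/Q) = 0.0121315 × (11929/360.433) = 0.40.

0.40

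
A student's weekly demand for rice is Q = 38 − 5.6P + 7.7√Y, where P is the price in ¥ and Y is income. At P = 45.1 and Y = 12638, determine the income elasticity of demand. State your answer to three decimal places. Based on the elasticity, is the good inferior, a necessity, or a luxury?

0.665 (necessity)

At P = 45.1, Y = 12638: Q = 651.065.
Holding P constant, ∂Q/∂Y = 7.7/(2√Y) = 0.0342469.
η_Y = (∂Q/∂Y)·(Y/Q) = 0.0342469 × (12638/651.065) = 0.665.
Since 0 < η < 1, this is a necessity.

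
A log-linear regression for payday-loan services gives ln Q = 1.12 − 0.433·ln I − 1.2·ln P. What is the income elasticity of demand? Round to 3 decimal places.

In a log-linear demand, the coefficient on ln I is the income elasticity.
So η = -0.433.

-0.433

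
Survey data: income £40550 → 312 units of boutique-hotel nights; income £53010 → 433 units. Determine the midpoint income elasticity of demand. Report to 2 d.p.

ΔQ = 433 − 312 = 121; midpoint Q̄ = (312 + 433)/2 = 372.5.
ΔI = 53010 − 40550 = 12460; midpoint Ī = (40550 + 53010)/2 = 46780.
η = (ΔQ/Q̄) ÷ (ΔI/Ī) = (121/372.5) ÷ (12460/46780) = 1.22.

1.22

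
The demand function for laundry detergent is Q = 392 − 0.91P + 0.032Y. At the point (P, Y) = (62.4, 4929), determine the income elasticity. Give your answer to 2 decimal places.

At P = 62.4, Y = 4929: Q = 492.944.
Holding P constant, ∂Q/∂Y = 0.032.
η_Y = (∂Q/∂Y)·(Y/Q) = 0.032 × (4929/492.944) = 0.32.

0.32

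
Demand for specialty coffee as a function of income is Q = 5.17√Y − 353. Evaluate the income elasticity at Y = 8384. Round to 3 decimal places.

1.966

At Y = 8384: Q = 120.387.
dQ/dY = 5.17/(2√Y) = 0.0282316 at this income.
η = (dQ/dY)·(Y/Q) = 0.0282316 × (8384/120.387) = 1.966.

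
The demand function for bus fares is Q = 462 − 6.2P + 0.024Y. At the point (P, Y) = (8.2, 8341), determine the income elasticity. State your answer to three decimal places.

At P = 8.2, Y = 8341: Q = 611.344.
Holding P constant, ∂Q/∂Y = 0.024.
η_Y = (∂Q/∂Y)·(Y/Q) = 0.024 × (8341/611.344) = 0.327.

0.327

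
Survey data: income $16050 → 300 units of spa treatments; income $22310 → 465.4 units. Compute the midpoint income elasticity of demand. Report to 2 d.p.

ΔQ = 465.4 − 300 = 165.4; midpoint Q̄ = (300 + 465.4)/2 = 382.7.
ΔI = 22310 − 16050 = 6260; midpoint Ī = (16050 + 22310)/2 = 19180.
η = (ΔQ/Q̄) ÷ (ΔI/Ī) = (165.4/382.7) ÷ (6260/19180) = 1.32.

1.32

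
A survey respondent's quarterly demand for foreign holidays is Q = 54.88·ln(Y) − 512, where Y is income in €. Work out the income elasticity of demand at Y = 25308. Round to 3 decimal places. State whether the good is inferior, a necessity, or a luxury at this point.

1.235 (luxury)

At Y = 25308: Q = 44.422.
dQ/dY = 54.88/Y = 0.00216848 at this income.
η = (dQ/dY)·(Y/Q) = 0.00216848 × (25308/44.422) = 1.235.
Since η > 1, the good is a luxury.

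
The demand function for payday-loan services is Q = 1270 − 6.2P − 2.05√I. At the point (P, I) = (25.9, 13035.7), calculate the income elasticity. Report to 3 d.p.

At P = 25.9, I = 13035.7: Q = 875.363.
Holding P constant, ∂Q/∂I = -2.05/(2√I) = -0.00897753.
η_I = (∂Q/∂I)·(I/Q) = -0.00897753 × (13035.7/875.363) = -0.134.

-0.134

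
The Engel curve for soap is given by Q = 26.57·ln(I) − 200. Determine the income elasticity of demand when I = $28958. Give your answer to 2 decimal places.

At I = 28958: Q = 72.970.
dQ/dI = 26.57/I = 0.000917536 at this income.
η = (dQ/dI)·(I/Q) = 0.000917536 × (28958/72.970) = 0.36.

0.36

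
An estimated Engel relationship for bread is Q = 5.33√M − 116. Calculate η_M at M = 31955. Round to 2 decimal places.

At M = 31955: Q = 836.789.
dQ/dM = 5.33/(2√M) = 0.0149083 at this income.
η = (dQ/dM)·(M/Q) = 0.0149083 × (31955/836.789) = 0.57.

0.57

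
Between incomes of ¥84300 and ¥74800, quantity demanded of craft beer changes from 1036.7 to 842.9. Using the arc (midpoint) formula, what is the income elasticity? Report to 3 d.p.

1.727

ΔQ = 842.9 − 1036.7 = -193.8; midpoint Q̄ = (1036.7 + 842.9)/2 = 939.8.
ΔI = 74800 − 84300 = -9500; midpoint Ī = (84300 + 74800)/2 = 79550.
η = (ΔQ/Q̄) ÷ (ΔI/Ī) = (-193.8/939.8) ÷ (-9500/79550) = 1.727.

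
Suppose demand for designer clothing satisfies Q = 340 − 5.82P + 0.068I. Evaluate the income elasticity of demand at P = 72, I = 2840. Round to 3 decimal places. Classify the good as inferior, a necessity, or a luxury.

1.693 (luxury)

At P = 72, I = 2840: Q = 114.080.
Holding P constant, ∂Q/∂I = 0.068.
η_I = (∂Q/∂I)·(I/Q) = 0.068 × (2840/114.080) = 1.693.
Since η > 1, this is a luxury.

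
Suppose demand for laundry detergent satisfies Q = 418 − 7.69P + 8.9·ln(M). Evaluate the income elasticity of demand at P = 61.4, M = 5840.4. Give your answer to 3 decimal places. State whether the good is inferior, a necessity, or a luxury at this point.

0.387 (necessity)

At P = 61.4, M = 5840.4: Q = 23.020.
Holding P constant, ∂Q/∂M = 8.9/M = 0.00152387.
η_M = (∂Q/∂M)·(M/Q) = 0.00152387 × (5840.4/23.020) = 0.387.
Since 0 < η < 1, this is a necessity.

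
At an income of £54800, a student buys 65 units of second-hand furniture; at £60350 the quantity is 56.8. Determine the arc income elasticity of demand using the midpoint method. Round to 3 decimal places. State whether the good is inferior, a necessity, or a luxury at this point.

-1.397 (inferior good)

ΔQ = 56.8 − 65 = -8.2; midpoint Q̄ = (65 + 56.8)/2 = 60.9.
ΔI = 60350 − 54800 = 5550; midpoint Ī = (54800 + 60350)/2 = 57575.
η = (ΔQ/Q̄) ÷ (ΔI/Ī) = (-8.2/60.9) ÷ (5550/57575) = -1.397.
η < 0 ⇒ inferior good.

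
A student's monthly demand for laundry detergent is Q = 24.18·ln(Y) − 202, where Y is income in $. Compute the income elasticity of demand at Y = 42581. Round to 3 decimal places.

0.434

At Y = 42581: Q = 55.739.
dQ/dY = 24.18/Y = 0.000567859 at this income.
η = (dQ/dY)·(Y/Q) = 0.000567859 × (42581/55.739) = 0.434.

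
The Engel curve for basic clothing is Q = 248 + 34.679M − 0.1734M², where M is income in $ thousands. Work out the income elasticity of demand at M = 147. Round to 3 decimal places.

At M = 147: Q = 1598.8124.
dQ/dM = 34.679 − 0.3468M = -16.30060.
η = (dQ/dM)·(M/Q) = -16.30060 × (147/1598.8124) = -1.499.

-1.499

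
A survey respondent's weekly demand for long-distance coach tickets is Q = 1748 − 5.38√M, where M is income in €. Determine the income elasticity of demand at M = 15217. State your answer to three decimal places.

At M = 15217: Q = 1084.338.
dQ/dM = -5.38/(2√M) = -0.0218066 at this income.
η = (dQ/dM)·(M/Q) = -0.0218066 × (15217/1084.338) = -0.306.

-0.306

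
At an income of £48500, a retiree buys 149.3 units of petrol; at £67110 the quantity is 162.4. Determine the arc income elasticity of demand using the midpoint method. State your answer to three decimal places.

ΔQ = 162.4 − 149.3 = 13.1; midpoint Q̄ = (149.3 + 162.4)/2 = 155.85.
ΔI = 67110 − 48500 = 18610; midpoint Ī = (48500 + 67110)/2 = 57805.
η = (ΔQ/Q̄) ÷ (ΔI/Ī) = (13.1/155.85) ÷ (18610/57805) = 0.261.

0.261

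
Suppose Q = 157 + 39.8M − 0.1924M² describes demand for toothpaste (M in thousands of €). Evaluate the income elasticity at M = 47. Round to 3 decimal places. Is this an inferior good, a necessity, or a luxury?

0.637 (necessity)

At M = 47: Q = 1602.5884.
dQ/dM = 39.8 − 0.3848M = 21.71440.
η = (dQ/dM)·(M/Q) = 21.71440 × (47/1602.5884) = 0.637.
0 < η < 1 ⇒ necessity.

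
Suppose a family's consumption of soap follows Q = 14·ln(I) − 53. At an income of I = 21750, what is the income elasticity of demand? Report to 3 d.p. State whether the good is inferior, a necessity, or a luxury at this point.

0.161 (necessity)

At I = 21750: Q = 86.823.
dQ/dI = 14/I = 0.000643678 at this income.
η = (dQ/dI)·(I/Q) = 0.000643678 × (21750/86.823) = 0.161.
Since 0 < η < 1, the good is a necessity.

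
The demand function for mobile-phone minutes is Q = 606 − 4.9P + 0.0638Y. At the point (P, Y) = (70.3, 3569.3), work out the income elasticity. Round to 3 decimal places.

At P = 70.3, Y = 3569.3: Q = 489.251.
Holding P constant, ∂Q/∂Y = 0.0638.
η_Y = (∂Q/∂Y)·(Y/Q) = 0.0638 × (3569.3/489.251) = 0.465.

0.465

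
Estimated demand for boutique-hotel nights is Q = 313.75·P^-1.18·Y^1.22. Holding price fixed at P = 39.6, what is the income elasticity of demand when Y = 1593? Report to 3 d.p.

1.220

For a multiplicative demand Q = A·P^α·Y^β, the income elasticity is β everywhere.
Here β = 1.22, so η = 1.220.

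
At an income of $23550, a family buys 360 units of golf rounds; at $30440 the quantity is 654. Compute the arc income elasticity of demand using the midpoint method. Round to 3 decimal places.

2.272

ΔQ = 654 − 360 = 294; midpoint Q̄ = (360 + 654)/2 = 507.
ΔI = 30440 − 23550 = 6890; midpoint Ī = (23550 + 30440)/2 = 26995.
η = (ΔQ/Q̄) ÷ (ΔI/Ī) = (294/507) ÷ (6890/26995) = 2.272.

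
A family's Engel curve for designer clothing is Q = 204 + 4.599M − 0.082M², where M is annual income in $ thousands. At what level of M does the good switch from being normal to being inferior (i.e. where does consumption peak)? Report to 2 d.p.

28.04

dQ/dM = 4.599 − 0.164M.
The good is inferior where dQ/dM < 0. Setting dQ/dM = 0 gives M = 4.599 / 0.164 = 28.04.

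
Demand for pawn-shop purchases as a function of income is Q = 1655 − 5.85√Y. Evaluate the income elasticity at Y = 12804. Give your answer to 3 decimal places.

-0.333

At Y = 12804: Q = 993.045.
dQ/dY = -5.85/(2√Y) = -0.0258496 at this income.
η = (dQ/dY)·(Y/Q) = -0.0258496 × (12804/993.045) = -0.333.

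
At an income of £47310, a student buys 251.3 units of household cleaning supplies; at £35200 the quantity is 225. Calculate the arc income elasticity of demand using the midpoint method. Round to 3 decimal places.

0.376

ΔQ = 225 − 251.3 = -26.3; midpoint Q̄ = (251.3 + 225)/2 = 238.15.
ΔI = 35200 − 47310 = -12110; midpoint Ī = (47310 + 35200)/2 = 41255.
η = (ΔQ/Q̄) ÷ (ΔI/Ī) = (-26.3/238.15) ÷ (-12110/41255) = 0.376.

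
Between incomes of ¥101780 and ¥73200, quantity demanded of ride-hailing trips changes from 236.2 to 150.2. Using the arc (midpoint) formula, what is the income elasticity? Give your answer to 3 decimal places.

ΔQ = 150.2 − 236.2 = -86; midpoint Q̄ = (236.2 + 150.2)/2 = 193.2.
ΔI = 73200 − 101780 = -28580; midpoint Ī = (101780 + 73200)/2 = 87490.
η = (ΔQ/Q̄) ÷ (ΔI/Ī) = (-86/193.2) ÷ (-28580/87490) = 1.363.

1.363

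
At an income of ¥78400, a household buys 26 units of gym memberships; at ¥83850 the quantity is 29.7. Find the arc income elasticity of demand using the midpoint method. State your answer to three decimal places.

ΔQ = 29.7 − 26 = 3.7; midpoint Q̄ = (26 + 29.7)/2 = 27.85.
ΔI = 83850 − 78400 = 5450; midpoint Ī = (78400 + 83850)/2 = 81125.
η = (ΔQ/Q̄) ÷ (ΔI/Ī) = (3.7/27.85) ÷ (5450/81125) = 1.978.

1.978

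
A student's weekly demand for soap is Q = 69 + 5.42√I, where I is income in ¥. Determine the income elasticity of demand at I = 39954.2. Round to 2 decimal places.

At I = 39954.2: Q = 1152.379.
dQ/dI = 5.42/(2√I) = 0.0135578 at this income.
η = (dQ/dI)·(I/Q) = 0.0135578 × (39954.2/1152.379) = 0.47.

0.47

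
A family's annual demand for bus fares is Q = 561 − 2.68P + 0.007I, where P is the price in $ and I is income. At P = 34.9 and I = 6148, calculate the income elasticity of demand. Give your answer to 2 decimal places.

0.08

At P = 34.9, I = 6148: Q = 510.504.
Holding P constant, ∂Q/∂I = 0.007.
η_I = (∂Q/∂I)·(I/Q) = 0.007 × (6148/510.504) = 0.08.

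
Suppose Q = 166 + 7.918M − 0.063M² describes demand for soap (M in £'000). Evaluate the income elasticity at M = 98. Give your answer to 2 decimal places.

At M = 98: Q = 336.9120.
dQ/dM = 7.918 − 0.126M = -4.43000.
η = (dQ/dM)·(M/Q) = -4.43000 × (98/336.9120) = -1.29.

-1.29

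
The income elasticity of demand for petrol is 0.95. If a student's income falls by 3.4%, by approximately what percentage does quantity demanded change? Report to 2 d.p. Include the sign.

-3.23%

%ΔQ ≈ η × %ΔI = 0.95 × (-3.4%) = -3.23%.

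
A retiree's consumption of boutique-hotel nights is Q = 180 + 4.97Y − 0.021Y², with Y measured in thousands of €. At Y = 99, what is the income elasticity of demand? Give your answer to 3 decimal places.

0.172

At Y = 99: Q = 466.2090.
dQ/dY = 4.97 − 0.042Y = 0.81200.
η = (dQ/dY)·(Y/Q) = 0.81200 × (99/466.2090) = 0.172.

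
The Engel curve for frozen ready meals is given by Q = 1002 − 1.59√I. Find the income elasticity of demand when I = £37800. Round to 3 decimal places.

-0.223

At I = 37800: Q = 692.869.
dQ/dI = -1.59/(2√I) = -0.00408904 at this income.
η = (dQ/dI)·(I/Q) = -0.00408904 × (37800/692.869) = -0.223.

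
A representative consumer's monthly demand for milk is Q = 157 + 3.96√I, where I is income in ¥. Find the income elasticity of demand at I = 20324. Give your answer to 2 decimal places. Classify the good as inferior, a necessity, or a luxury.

At I = 20324: Q = 721.547.
dQ/dI = 3.96/(2√I) = 0.0138887 at this income.
η = (dQ/dI)·(I/Q) = 0.0138887 × (20324/721.547) = 0.39.
Since 0 < η < 1, the good is a necessity.

0.39 (necessity)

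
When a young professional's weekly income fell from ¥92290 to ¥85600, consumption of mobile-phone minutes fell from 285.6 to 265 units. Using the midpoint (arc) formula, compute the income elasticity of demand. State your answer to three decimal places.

ΔQ = 265 − 285.6 = -20.6; midpoint Q̄ = (285.6 + 265)/2 = 275.3.
ΔI = 85600 − 92290 = -6690; midpoint Ī = (92290 + 85600)/2 = 88945.
η = (ΔQ/Q̄) ÷ (ΔI/Ī) = (-20.6/275.3) ÷ (-6690/88945) = 0.995.

0.995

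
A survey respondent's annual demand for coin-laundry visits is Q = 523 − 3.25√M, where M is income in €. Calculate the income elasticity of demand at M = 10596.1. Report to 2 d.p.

At M = 10596.1: Q = 188.454.
dQ/dM = -3.25/(2√M) = -0.0157863 at this income.
η = (dQ/dM)·(M/Q) = -0.0157863 × (10596.1/188.454) = -0.89.

-0.89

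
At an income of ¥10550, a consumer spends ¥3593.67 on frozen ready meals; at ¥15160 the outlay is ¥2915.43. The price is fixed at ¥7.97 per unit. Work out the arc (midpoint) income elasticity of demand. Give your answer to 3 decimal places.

-0.581

With a constant price, Q₁ = 3593.67/7.97 = 450.900 and Q₂ = 2915.43/7.97 = 365.801 (equivalently, work directly with expenditure since P cancels).
Midpoint %ΔQ = (2915.43 − 3593.67)/3254.55 = -0.20840; midpoint %ΔI = (15160 − 10550)/12855 = 0.35862.
η = -0.20840 / 0.35862 = -0.581.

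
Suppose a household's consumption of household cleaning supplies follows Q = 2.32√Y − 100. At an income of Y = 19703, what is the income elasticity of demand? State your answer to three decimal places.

0.722

At Y = 19703: Q = 225.652.
dQ/dY = 2.32/(2√Y) = 0.00826403 at this income.
η = (dQ/dY)·(Y/Q) = 0.00826403 × (19703/225.652) = 0.722.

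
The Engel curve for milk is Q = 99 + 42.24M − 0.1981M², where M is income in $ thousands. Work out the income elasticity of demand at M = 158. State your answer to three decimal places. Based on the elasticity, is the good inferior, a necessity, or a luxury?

At M = 158: Q = 1827.5516.
dQ/dM = 42.24 − 0.3962M = -20.35960.
η = (dQ/dM)·(M/Q) = -20.35960 × (158/1827.5516) = -1.760.
η < 0 ⇒ inferior good.

-1.760 (inferior good)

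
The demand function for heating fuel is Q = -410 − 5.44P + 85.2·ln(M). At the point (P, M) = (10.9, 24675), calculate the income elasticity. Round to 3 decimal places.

0.217

At P = 10.9, M = 24675: Q = 392.378.
Holding P constant, ∂Q/∂M = 85.2/M = 0.00345289.
η_M = (∂Q/∂M)·(M/Q) = 0.00345289 × (24675/392.378) = 0.217.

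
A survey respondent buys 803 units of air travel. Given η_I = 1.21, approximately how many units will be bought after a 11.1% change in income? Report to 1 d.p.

910.9

%ΔQ ≈ η × %ΔI = 1.21 × 11.1% = 13.431%.
New Q ≈ 803 × (1 + 0.13431) = 910.9.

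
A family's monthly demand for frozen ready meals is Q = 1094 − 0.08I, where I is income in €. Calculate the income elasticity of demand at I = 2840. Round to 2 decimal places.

At I = 2840: Q = 866.800.
dQ/dI = −0.08.
η = (dQ/dI)·(I/Q) = -0.08 × (2840/866.800) = -0.26.

-0.26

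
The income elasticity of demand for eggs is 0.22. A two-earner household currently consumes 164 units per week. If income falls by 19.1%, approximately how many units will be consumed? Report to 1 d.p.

%ΔQ ≈ η × %ΔI = 0.22 × (-19.1%) = -4.202%.
New Q ≈ 164 × (1 − 0.04202) = 157.1.

157.1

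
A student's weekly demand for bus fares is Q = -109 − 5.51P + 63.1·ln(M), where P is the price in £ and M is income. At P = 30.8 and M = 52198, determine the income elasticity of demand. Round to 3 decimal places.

At P = 30.8, M = 52198: Q = 406.735.
Holding P constant, ∂Q/∂M = 63.1/M = 0.00120886.
η_M = (∂Q/∂M)·(M/Q) = 0.00120886 × (52198/406.735) = 0.155.

0.155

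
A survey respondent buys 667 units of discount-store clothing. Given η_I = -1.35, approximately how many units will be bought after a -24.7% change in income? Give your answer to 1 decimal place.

%ΔQ ≈ η × %ΔI = -1.35 × (-24.7%) = 33.345%.
New Q ≈ 667 × (1 + 0.33345) = 889.4.

889.4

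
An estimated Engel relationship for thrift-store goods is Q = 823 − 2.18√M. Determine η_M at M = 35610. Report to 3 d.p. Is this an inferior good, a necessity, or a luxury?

-0.500 (inferior good)

At M = 35610: Q = 411.621.
dQ/dM = -2.18/(2√M) = -0.00577618 at this income.
η = (dQ/dM)·(M/Q) = -0.00577618 × (35610/411.621) = -0.500.
Since η < 0, the good is an inferior good.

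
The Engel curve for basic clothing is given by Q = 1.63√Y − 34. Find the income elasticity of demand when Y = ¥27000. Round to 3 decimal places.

At Y = 27000: Q = 233.836.
dQ/dY = 1.63/(2√Y) = 0.00495993 at this income.
η = (dQ/dY)·(Y/Q) = 0.00495993 × (27000/233.836) = 0.573.

0.573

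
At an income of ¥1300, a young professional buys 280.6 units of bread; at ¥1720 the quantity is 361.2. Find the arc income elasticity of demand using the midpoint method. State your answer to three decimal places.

0.903

ΔQ = 361.2 − 280.6 = 80.6; midpoint Q̄ = (280.6 + 361.2)/2 = 320.9.
ΔI = 1720 − 1300 = 420; midpoint Ī = (1300 + 1720)/2 = 1510.
η = (ΔQ/Q̄) ÷ (ΔI/Ī) = (80.6/320.9) ÷ (420/1510) = 0.903.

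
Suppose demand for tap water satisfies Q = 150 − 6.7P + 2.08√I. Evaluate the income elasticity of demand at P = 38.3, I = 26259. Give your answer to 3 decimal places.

0.731

At P = 38.3, I = 26259: Q = 230.446.
Holding P constant, ∂Q/∂I = 2.08/(2√I) = 0.00641792.
η_I = (∂Q/∂I)·(I/Q) = 0.00641792 × (26259/230.446) = 0.731.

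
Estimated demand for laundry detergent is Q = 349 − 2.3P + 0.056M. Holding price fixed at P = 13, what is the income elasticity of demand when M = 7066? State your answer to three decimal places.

At P = 13, M = 7066: Q = 714.796.
Holding P constant, ∂Q/∂M = 0.056.
η_M = (∂Q/∂M)·(M/Q) = 0.056 × (7066/714.796) = 0.554.

0.554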